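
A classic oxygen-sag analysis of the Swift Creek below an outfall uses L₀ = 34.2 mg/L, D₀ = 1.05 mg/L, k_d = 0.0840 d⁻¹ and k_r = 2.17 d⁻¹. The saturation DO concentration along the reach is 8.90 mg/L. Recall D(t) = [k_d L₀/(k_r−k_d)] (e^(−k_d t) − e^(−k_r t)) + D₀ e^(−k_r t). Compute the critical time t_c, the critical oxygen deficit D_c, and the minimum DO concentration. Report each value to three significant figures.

t_c ≈ 0.870 d; D_c ≈ 1.23 mg/L; min DO ≈ 7.67 mg/L

t_c = [1/(k_r−k_d)] ln[(k_r/k_d)(1 − D₀(k_r−k_d)/(k_d L₀))]
= [1/(2.17−0.0840)] ln[(2.17/0.0840)(1 − 1.05×2.086/(0.0840×34.2))]
= (1/2.086) ln[25.83 × 0.2376] = 0.4794 × ln(6.137) = 0.4794 × 1.814 = 0.8698 d.
L(t_c) = L₀ e^(−k_d t_c) = 34.2 × 0.9295 = 31.79 mg/L, and at the critical point k_r D_c = k_d L, so D_c = (0.0840/2.17) × 31.79 = 1.231 mg/L.
Minimum DO = C_s − D_c = 8.90 − 1.231 = 7.669 mg/L.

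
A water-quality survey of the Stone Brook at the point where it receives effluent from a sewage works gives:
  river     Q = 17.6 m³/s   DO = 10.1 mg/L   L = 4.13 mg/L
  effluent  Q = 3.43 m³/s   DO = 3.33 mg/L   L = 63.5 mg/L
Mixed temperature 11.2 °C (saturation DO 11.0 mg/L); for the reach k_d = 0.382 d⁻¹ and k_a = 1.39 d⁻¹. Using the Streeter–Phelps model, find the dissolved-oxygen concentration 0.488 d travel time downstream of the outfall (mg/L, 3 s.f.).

DO ≈ 8.29 mg/L

Mixed DO = (17.6×10.1 + 3.43×3.33)/(17.6+3.43) = 189.2/21.03 = 8.996 mg/L.
Mixed L₀ = (17.6×4.13 + 3.43×63.5)/(21.03) = 290.5/21.03 = 13.81 mg/L.
Initial deficit D₀ = C_s − DO₀ = 11.0 − 8.996 = 2.004 mg/L.
D(0.488) = [0.382×13.81/(1.39−0.382)](e^(−0.382×0.488) − e^(−1.39×0.488)) + 2.004 e^(−1.39×0.488)
= 5.235 × (0.8299 − 0.5075) + 2.004 × 0.5075 = 2.705 mg/L.
DO = 11.0 − 2.705 = 8.295 mg/L.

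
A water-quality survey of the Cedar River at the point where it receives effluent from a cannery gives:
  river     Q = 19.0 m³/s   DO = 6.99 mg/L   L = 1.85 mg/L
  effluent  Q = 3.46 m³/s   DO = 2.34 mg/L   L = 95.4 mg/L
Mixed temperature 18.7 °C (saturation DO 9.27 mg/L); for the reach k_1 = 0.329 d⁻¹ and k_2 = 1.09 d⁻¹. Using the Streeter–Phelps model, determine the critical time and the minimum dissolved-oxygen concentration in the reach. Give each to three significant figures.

Mixed DO = (19.0×6.99 + 3.46×2.34)/(19.0+3.46) = 140.9/22.46 = 6.274 mg/L.
Mixed L₀ = (19.0×1.85 + 3.46×95.4)/(22.46) = 365.2/22.46 = 16.26 mg/L.
Initial deficit D₀ = C_s − DO₀ = 9.27 − 6.274 = 2.996 mg/L.
t_c = (1/0.7610) ln[(1.09/0.329)(1 − 2.996×0.7610/(0.329×16.26))] = 1.314 × ln(1.901) = 0.8441 d.
D_c = (0.329/1.09) × 16.26 × e^(−0.329×0.8441) = 0.3018 × 16.26 × 0.7575 = 3.718 mg/L.
Minimum DO = 9.27 − 3.718 = 5.552 mg/L.

t_c ≈ 0.844 d; minimum DO ≈ 5.55 mg/L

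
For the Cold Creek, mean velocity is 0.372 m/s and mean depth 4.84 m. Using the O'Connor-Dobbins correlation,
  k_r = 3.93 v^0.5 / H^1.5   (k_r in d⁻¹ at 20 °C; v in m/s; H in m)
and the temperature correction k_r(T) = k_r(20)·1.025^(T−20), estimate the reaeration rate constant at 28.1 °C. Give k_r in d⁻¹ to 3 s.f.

k_r(20) = 3.93 × 0.372^0.5 / 4.84^1.5 = 3.93 × 0.6099 / 10.65 = 0.2251 d⁻¹.
k_r(28.1) = 0.2251 × 1.025^(28.1−20) = 0.2251 × 1.221 = 0.2750 d⁻¹.

k_r ≈ 0.275 d⁻¹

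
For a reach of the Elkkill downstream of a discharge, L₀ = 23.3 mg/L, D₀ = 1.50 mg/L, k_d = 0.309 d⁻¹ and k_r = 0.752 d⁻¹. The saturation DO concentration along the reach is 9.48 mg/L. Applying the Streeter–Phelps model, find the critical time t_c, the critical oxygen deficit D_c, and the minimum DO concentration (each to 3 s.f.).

With k_r/k_d = 2.434 and 1 − D₀(k_r−k_d)/(k_d L₀) = 0.9077,
t_c = ln(2.434 × 0.9077) / (0.752 − 0.309) = ln(2.209) / 0.4430 = 0.7926/0.4430 = 1.789 d.
L(t_c) = L₀ e^(−k_d t_c) = 23.3 × 0.5753 = 13.41 mg/L, and at the critical point k_r D_c = k_d L, so D_c = (0.309/0.752) × 13.41 = 5.508 mg/L.
Minimum DO = C_s − D_c = 9.48 − 5.508 = 3.972 mg/L.

t_c ≈ 1.79 d; D_c ≈ 5.51 mg/L; min DO ≈ 3.97 mg/L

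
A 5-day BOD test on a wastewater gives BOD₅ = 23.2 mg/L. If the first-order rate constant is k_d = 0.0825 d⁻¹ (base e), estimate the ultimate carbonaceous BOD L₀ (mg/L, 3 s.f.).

BOD₅ = L₀(1 − e^(−5k_d)) ⇒ L₀ = BOD₅ / (1 − e^(−5×0.0825))
= 23.2 / (1 − 0.6620) = 23.2 / 0.3380 = 68.64 mg/L.

L₀ ≈ 68.6 mg/L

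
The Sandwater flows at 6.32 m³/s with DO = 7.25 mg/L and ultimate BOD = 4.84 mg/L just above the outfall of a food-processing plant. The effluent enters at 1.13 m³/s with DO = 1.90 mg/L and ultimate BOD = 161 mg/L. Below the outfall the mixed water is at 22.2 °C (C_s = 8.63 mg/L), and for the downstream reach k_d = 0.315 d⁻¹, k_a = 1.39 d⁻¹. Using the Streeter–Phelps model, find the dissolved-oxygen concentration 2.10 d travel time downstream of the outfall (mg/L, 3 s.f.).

Mixed DO = (6.32×7.25 + 1.13×1.90)/(6.32+1.13) = 47.97/7.450 = 6.439 mg/L.
Mixed L₀ = (6.32×4.84 + 1.13×161)/(7.450) = 212.5/7.450 = 28.53 mg/L.
Initial deficit D₀ = C_s − DO₀ = 8.63 − 6.439 = 2.191 mg/L.
D(2.10) = [0.315×28.53/(1.39−0.315)](e^(−0.315×2.10) − e^(−1.39×2.10)) + 2.191 e^(−1.39×2.10)
= 8.359 × (0.5161 − 0.05399) + 2.191 × 0.05399 = 3.981 mg/L.
DO = 8.63 − 3.981 = 4.649 mg/L.

DO ≈ 4.65 mg/L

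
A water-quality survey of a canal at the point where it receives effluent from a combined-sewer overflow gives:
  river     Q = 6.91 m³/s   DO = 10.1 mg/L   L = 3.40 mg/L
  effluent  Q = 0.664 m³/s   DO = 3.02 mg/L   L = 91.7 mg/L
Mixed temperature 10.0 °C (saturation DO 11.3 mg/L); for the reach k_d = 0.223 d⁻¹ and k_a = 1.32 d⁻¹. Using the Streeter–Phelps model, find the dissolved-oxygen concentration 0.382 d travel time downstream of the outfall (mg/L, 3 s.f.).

Mixed DO = (6.91×10.1 + 0.664×3.02)/(6.91+0.664) = 71.80/7.574 = 9.479 mg/L.
Mixed L₀ = (6.91×3.40 + 0.664×91.7)/(7.574) = 84.38/7.574 = 11.14 mg/L.
Initial deficit D₀ = C_s − DO₀ = 11.3 − 9.479 = 1.821 mg/L.
D(0.382) = [0.223×11.14/(1.32−0.223)](e^(−0.223×0.382) − e^(−1.32×0.382)) + 1.821 e^(−1.32×0.382)
= 2.265 × (0.9183 − 0.6040) + 1.821 × 0.6040 = 1.812 mg/L.
DO = 11.3 − 1.812 = 9.488 mg/L.

DO ≈ 9.49 mg/L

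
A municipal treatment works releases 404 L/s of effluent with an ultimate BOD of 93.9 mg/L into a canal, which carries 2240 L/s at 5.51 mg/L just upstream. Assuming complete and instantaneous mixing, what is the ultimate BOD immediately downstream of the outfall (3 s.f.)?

19.0 mg/L

Flow-weighted mixing: C = (Q_r C_r + Q_w C_w)/(Q_r + Q_w)
= (2240×5.51 + 404×93.9)/(2240 + 404) = 50280/2644 = 19.02 mg/L.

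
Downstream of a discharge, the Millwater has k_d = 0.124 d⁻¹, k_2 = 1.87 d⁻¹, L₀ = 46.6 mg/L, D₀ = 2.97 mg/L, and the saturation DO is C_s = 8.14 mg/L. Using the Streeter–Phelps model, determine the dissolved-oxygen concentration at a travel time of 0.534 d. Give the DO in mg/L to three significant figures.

DO ≈ 5.17 mg/L

k_d L₀/(k_2−k_d) = 0.124×46.6/(1.87−0.124) = 5.778/1.746 = 3.310 mg/L.
e^(−k_d t) = e^(−0.124×0.5340) = 0.9359; e^(−k_2 t) = e^(−1.87×0.5340) = 0.3684.
D = 3.310 × (0.9359 − 0.3684) + 2.97 × 0.3684 = 1.878 + 1.094 = 2.972 mg/L.
DO = C_s − D = 8.14 − 2.972 = 5.168 mg/L.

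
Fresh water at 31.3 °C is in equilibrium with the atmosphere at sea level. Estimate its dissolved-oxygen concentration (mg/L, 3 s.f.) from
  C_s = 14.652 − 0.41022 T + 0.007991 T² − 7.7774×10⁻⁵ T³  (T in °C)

C_s ≈ 7.26 mg/L

C_s = 14.652 − 0.41022×31.3 + 0.007991×31.3² − 7.7774×10⁻⁵×31.3³ = 7.256 mg/L.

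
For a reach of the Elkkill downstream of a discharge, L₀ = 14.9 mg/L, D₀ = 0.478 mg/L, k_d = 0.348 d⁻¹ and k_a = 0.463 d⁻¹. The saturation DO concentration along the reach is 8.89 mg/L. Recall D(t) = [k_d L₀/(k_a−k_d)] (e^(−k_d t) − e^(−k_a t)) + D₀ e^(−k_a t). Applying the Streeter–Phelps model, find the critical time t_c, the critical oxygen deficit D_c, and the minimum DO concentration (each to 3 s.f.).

With k_a/k_d = 1.330 and 1 − D₀(k_a−k_d)/(k_d L₀) = 0.9894,
t_c = ln(1.330 × 0.9894) / (0.463 − 0.348) = ln(1.316) / 0.1150 = 0.2749/0.1150 = 2.390 d.
L(t_c) = L₀ e^(−k_d t_c) = 14.9 × 0.4353 = 6.486 mg/L, and at the critical point k_a D_c = k_d L, so D_c = (0.348/0.463) × 6.486 = 4.875 mg/L.
Minimum DO = C_s − D_c = 8.89 − 4.875 = 4.015 mg/L.

t_c ≈ 2.39 d; D_c ≈ 4.87 mg/L; min DO ≈ 4.02 mg/L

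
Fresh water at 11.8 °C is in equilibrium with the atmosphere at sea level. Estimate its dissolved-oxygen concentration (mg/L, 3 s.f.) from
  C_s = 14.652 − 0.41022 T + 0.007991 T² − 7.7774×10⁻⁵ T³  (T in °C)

C_s ≈ 10.8 mg/L

C_s = 14.652 − 0.41022×11.8 + 0.007991×11.8² − 7.7774×10⁻⁵×11.8³ = 10.80 mg/L.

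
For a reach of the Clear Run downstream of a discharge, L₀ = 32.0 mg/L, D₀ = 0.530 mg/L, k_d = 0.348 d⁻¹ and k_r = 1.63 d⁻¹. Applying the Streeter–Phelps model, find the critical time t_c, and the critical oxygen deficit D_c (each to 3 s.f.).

t_c ≈ 1.16 d; D_c ≈ 4.57 mg/L

t_c = [1/(k_r−k_d)] ln[(k_r/k_d)(1 − D₀(k_r−k_d)/(k_d L₀))]
= [1/(1.63−0.348)] ln[(1.63/0.348)(1 − 0.530×1.282/(0.348×32.0))]
= (1/1.282) ln[4.684 × 0.9390] = 0.7800 × ln(4.398) = 0.7800 × 1.481 = 1.155 d.
L(t_c) = L₀ e^(−k_d t_c) = 32.0 × 0.6689 = 21.41 mg/L, and at the critical point k_r D_c = k_d L, so D_c = (0.348/1.63) × 21.41 = 4.570 mg/L.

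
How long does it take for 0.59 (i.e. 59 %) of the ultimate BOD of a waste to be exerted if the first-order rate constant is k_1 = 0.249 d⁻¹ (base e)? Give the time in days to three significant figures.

t ≈ 3.58 d

y/L₀ = 1 − e^(−k_1 t) = 0.59 ⇒ e^(−k_1 t) = 0.410
t = −ln(0.410) / 0.249 = 0.8916 / 0.249 = 3.581 d.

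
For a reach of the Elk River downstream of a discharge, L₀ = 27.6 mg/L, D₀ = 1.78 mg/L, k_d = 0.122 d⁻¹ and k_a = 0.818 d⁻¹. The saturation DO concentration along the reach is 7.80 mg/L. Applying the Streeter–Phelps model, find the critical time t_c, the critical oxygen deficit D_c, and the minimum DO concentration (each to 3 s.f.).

t_c = [1/(k_a−k_d)] ln[(k_a/k_d)(1 − D₀(k_a−k_d)/(k_d L₀))]
= [1/(0.818−0.122)] ln[(0.818/0.122)(1 − 1.78×0.6960/(0.122×27.6))]
= (1/0.6960) ln[6.705 × 0.6321] = 1.437 × ln(4.238) = 1.437 × 1.444 = 2.075 d.
L(t_c) = L₀ e^(−k_d t_c) = 27.6 × 0.7764 = 21.43 mg/L, and at the critical point k_a D_c = k_d L, so D_c = (0.122/0.818) × 21.43 = 3.196 mg/L.
Minimum DO = C_s − D_c = 7.80 − 3.196 = 4.604 mg/L.

t_c ≈ 2.07 d; D_c ≈ 3.20 mg/L; min DO ≈ 4.60 mg/L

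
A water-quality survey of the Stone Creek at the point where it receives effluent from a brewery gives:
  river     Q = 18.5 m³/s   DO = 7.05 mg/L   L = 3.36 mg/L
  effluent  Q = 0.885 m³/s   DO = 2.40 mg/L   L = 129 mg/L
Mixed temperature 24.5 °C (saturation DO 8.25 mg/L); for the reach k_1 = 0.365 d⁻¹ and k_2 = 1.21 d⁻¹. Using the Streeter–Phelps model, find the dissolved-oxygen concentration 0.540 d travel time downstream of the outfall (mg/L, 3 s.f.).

Mixed DO = (18.5×7.05 + 0.885×2.40)/(18.5+0.885) = 132.5/19.39 = 6.838 mg/L.
Mixed L₀ = (18.5×3.36 + 0.885×129)/(19.39) = 176.3/19.39 = 9.096 mg/L.
Initial deficit D₀ = C_s − DO₀ = 8.25 − 6.838 = 1.412 mg/L.
D(0.540) = [0.365×9.096/(1.21−0.365)](e^(−0.365×0.540) − e^(−1.21×0.540)) + 1.412 e^(−1.21×0.540)
= 3.929 × (0.8211 − 0.5203) + 1.412 × 0.5203 = 1.917 mg/L.
DO = 8.25 − 1.917 = 6.333 mg/L.

DO ≈ 6.33 mg/L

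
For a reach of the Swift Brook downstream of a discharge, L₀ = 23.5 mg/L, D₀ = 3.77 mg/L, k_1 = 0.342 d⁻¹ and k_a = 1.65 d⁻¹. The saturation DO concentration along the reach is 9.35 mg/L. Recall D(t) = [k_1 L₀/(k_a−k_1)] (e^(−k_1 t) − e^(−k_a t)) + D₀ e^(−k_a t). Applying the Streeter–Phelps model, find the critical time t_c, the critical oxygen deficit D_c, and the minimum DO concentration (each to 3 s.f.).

t_c ≈ 0.476 d; D_c ≈ 4.14 mg/L; min DO ≈ 5.21 mg/L

With k_a/k_1 = 4.825 and 1 − D₀(k_a−k_1)/(k_1 L₀) = 0.3864,
t_c = ln(4.825 × 0.3864) / (1.65 − 0.342) = ln(1.864) / 1.308 = 0.6229/1.308 = 0.4763 d.
L(t_c) = L₀ e^(−k_1 t_c) = 23.5 × 0.8497 = 19.97 mg/L, and at the critical point k_a D_c = k_1 L, so D_c = (0.342/1.65) × 19.97 = 4.139 mg/L.
Minimum DO = C_s − D_c = 9.35 − 4.139 = 5.211 mg/L.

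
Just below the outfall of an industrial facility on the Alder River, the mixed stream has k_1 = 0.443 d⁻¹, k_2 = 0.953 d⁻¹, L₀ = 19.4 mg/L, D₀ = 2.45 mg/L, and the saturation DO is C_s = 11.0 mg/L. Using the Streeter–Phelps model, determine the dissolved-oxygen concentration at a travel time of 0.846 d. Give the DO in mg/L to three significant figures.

k_1 L₀/(k_2−k_1) = 0.443×19.4/(0.953−0.443) = 8.594/0.5100 = 16.85 mg/L.
e^(−k_1 t) = e^(−0.443×0.8460) = 0.6874; e^(−k_2 t) = e^(−0.953×0.8460) = 0.4465.
D = 16.85 × (0.6874 − 0.4465) + 2.45 × 0.4465 = 4.060 + 1.094 = 5.154 mg/L.
DO = C_s − D = 11.0 − 5.154 = 5.846 mg/L.

DO ≈ 5.85 mg/L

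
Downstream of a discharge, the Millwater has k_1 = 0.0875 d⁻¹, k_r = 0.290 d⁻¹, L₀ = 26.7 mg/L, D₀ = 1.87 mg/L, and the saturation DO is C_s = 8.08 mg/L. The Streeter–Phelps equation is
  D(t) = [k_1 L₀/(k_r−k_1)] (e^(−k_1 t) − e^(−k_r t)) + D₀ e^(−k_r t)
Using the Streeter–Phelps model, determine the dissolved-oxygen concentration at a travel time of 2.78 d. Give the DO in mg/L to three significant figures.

k_1 L₀/(k_r−k_1) = 0.0875×26.7/(0.290−0.0875) = 2.336/0.2025 = 11.54 mg/L.
e^(−k_1 t) = e^(−0.0875×2.780) = 0.7841; e^(−k_r t) = e^(−0.290×2.780) = 0.4466.
D = 11.54 × (0.7841 − 0.4466) + 1.87 × 0.4466 = 3.894 + 0.8351 = 4.729 mg/L.
DO = C_s − D = 8.08 − 4.729 = 3.351 mg/L.

DO ≈ 3.35 mg/L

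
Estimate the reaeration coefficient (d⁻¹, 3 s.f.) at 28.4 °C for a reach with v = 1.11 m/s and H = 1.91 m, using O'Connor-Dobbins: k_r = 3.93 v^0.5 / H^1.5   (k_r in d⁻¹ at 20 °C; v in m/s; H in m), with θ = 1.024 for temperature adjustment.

k_r(20) = 3.93 × 1.11^0.5 / 1.91^1.5 = 3.93 × 1.054 / 2.640 = 1.569 d⁻¹.
k_r(28.4) = 1.569 × 1.024^(28.4−20) = 1.569 × 1.220 = 1.914 d⁻¹.

k_r ≈ 1.91 d⁻¹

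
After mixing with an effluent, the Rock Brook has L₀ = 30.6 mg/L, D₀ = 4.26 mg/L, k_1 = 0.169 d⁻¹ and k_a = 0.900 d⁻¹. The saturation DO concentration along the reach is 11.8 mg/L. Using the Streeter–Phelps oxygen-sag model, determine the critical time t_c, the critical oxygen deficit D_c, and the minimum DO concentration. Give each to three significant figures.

With k_a/k_1 = 5.325 and 1 − D₀(k_a−k_1)/(k_1 L₀) = 0.3978,
t_c = ln(5.325 × 0.3978) / (0.900 − 0.169) = ln(2.119) / 0.7310 = 0.7508/0.7310 = 1.027 d.
D_c = (k_1/k_a) L₀ e^(−k_1 t_c) = (0.169/0.900) × 30.6 × e^(−0.169×1.027) = 0.1878 × 30.6 × 0.8407 = 4.830 mg/L.
Minimum DO = C_s − D_c = 11.8 − 4.830 = 6.970 mg/L.

t_c ≈ 1.03 d; D_c ≈ 4.83 mg/L; min DO ≈ 6.97 mg/L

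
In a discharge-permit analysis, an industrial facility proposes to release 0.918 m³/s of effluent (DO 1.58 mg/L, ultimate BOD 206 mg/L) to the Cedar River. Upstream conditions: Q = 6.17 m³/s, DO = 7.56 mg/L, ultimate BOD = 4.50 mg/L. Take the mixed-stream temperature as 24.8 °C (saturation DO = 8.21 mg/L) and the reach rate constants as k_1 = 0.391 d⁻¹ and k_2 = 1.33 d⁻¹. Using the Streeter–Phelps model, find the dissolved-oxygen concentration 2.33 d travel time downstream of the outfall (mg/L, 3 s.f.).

DO ≈ 3.60 mg/L

Mixed DO = (6.17×7.56 + 0.918×1.58)/(6.17+0.918) = 48.10/7.088 = 6.786 mg/L.
Mixed L₀ = (6.17×4.50 + 0.918×206)/(7.088) = 216.9/7.088 = 30.60 mg/L.
Initial deficit D₀ = C_s − DO₀ = 8.21 − 6.786 = 1.424 mg/L.
D(2.33) = [0.391×30.60/(1.33−0.391)](e^(−0.391×2.33) − e^(−1.33×2.33)) + 1.424 e^(−1.33×2.33)
= 12.74 × (0.4021 − 0.04510) + 1.424 × 0.04510 = 4.613 mg/L.
DO = 8.21 − 4.613 = 3.597 mg/L.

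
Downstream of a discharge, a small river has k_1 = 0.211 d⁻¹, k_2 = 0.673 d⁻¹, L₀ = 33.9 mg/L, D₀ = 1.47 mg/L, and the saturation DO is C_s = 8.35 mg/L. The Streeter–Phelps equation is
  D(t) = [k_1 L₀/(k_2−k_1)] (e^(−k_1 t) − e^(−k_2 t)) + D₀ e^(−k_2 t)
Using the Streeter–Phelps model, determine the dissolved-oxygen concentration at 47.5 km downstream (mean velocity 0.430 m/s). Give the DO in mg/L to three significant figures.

DO ≈ 2.46 mg/L

Travel time t = x/v = 47.5 km / (0.430 m/s) = 47500 m / 0.430 m/s = 110500 s = 1.279 d.
k_1 L₀/(k_2−k_1) = 0.211×33.9/(0.673−0.211) = 7.153/0.4620 = 15.48 mg/L.
e^(−k_1 t) = e^(−0.211×1.279) = 0.7636; e^(−k_2 t) = e^(−0.673×1.279) = 0.4230.
D = 15.48 × (0.7636 − 0.4230) + 1.47 × 0.4230 = 5.273 + 0.6218 = 5.895 mg/L.
DO = C_s − D = 8.35 − 5.895 = 2.455 mg/L.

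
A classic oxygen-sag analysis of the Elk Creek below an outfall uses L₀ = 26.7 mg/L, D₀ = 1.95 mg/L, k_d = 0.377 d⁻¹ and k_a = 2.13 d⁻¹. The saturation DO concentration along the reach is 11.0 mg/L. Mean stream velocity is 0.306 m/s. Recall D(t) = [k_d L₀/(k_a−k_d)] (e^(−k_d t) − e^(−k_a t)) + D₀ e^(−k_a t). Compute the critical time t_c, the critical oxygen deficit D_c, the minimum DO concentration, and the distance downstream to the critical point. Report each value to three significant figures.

With k_a/k_d = 5.650 and 1 − D₀(k_a−k_d)/(k_d L₀) = 0.6604,
t_c = ln(5.650 × 0.6604) / (2.13 − 0.377) = ln(3.731) / 1.753 = 1.317/1.753 = 0.7511 d.
D_c = (k_d/k_a) L₀ e^(−k_d t_c) = (0.377/2.13) × 26.7 × e^(−0.377×0.7511) = 0.1770 × 26.7 × 0.7534 = 3.560 mg/L.
Minimum DO = C_s − D_c = 11.0 − 3.560 = 7.440 mg/L.
x_c = v t_c = 0.306 m/s × 0.7511 d × 86400 s/d = 19860 m ≈ 19.9 km.

t_c ≈ 0.751 d; D_c ≈ 3.56 mg/L; min DO ≈ 7.44 mg/L; x_c ≈ 19.9 km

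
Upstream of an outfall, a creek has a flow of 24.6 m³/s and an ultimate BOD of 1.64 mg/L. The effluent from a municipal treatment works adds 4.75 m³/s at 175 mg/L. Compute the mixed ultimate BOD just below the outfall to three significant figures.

Flow-weighted mixing: C = (Q_r C_r + Q_w C_w)/(Q_r + Q_w)
= (24.6×1.64 + 4.75×175)/(24.6 + 4.75) = 871.6/29.35 = 29.70 mg/L.

29.7 mg/L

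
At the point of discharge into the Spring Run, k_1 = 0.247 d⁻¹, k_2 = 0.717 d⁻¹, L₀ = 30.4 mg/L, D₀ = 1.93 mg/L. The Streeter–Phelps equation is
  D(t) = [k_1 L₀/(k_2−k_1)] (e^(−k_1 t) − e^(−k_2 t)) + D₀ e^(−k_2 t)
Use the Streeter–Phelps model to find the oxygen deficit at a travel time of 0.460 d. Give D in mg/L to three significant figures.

k_1 L₀/(k_2−k_1) = 0.247×30.4/(0.717−0.247) = 7.509/0.4700 = 15.98 mg/L.
e^(−k_1 t) = e^(−0.247×0.4600) = 0.8926; e^(−k_2 t) = e^(−0.717×0.4600) = 0.7191.
D = 15.98 × (0.8926 − 0.7191) + 1.93 × 0.7191 = 2.773 + 1.388 = 4.160 mg/L.

D ≈ 4.16 mg/L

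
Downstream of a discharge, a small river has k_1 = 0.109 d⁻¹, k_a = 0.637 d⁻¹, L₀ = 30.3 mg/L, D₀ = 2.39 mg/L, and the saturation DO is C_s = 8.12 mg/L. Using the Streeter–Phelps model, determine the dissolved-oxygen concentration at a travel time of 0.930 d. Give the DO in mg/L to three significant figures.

DO ≈ 4.61 mg/L

k_1 L₀/(k_a−k_1) = 0.109×30.3/(0.637−0.109) = 3.303/0.5280 = 6.255 mg/L.
e^(−k_1 t) = e^(−0.109×0.9300) = 0.9036; e^(−k_a t) = e^(−0.637×0.9300) = 0.5530.
D = 6.255 × (0.9036 − 0.5530) + 2.39 × 0.5530 = 2.193 + 1.322 = 3.515 mg/L.
DO = C_s − D = 8.12 − 3.515 = 4.605 mg/L.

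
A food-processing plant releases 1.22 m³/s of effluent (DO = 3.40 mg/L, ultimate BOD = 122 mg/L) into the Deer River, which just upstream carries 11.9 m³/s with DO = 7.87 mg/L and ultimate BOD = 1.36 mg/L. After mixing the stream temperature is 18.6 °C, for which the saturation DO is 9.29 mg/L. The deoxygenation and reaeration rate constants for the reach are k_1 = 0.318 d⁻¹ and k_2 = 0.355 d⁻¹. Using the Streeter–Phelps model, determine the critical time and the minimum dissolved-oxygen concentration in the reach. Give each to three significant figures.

Mixed DO = (11.9×7.87 + 1.22×3.40)/(11.9+1.22) = 97.80/13.12 = 7.454 mg/L.
Mixed L₀ = (11.9×1.36 + 1.22×122)/(13.12) = 165.0/13.12 = 12.58 mg/L.
Initial deficit D₀ = C_s − DO₀ = 9.29 − 7.454 = 1.836 mg/L.
t_c = (1/0.03700) ln[(0.355/0.318)(1 − 1.836×0.03700/(0.318×12.58))] = 27.03 × ln(1.097) = 2.512 d.
D_c = (0.318/0.355) × 12.58 × e^(−0.318×2.512) = 0.8958 × 12.58 × 0.4499 = 5.069 mg/L.
Minimum DO = 9.29 − 5.069 = 4.221 mg/L.

t_c ≈ 2.51 d; minimum DO ≈ 4.22 mg/L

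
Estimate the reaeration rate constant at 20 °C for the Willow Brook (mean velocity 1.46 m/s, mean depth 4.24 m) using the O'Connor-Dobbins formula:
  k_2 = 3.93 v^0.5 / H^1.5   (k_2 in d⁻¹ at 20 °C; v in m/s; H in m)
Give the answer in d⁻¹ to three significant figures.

k_2 = 3.93 × 1.46^0.5 / 4.24^1.5 = 3.93 × 1.208 / 8.731 = 0.5439 d⁻¹.

k_2 ≈ 0.544 d⁻¹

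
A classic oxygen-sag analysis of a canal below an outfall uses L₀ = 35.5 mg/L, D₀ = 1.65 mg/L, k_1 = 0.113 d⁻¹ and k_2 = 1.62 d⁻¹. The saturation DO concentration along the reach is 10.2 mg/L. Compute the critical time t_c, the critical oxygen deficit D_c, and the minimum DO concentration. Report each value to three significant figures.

t_c ≈ 1.13 d; D_c ≈ 2.18 mg/L; min DO ≈ 8.02 mg/L

At the critical point dD/dt = 0, so k_1 L₀ e^(−k_1 t) = k_2 D. Substituting D(t) from the Streeter–Phelps equation and solving for t gives
t_c = ln[(k_2/k_1)(1 − D₀(k_2−k_1)/(k_1 L₀))] / (k_2−k_1).
Here k_2−k_1 = 1.507 d⁻¹ and 1 − D₀(k_2−k_1)/(k_1 L₀) = 1 − 1.65×1.507/(0.113×35.5) = 0.3801, so
t_c = ln(14.34 × 0.3801) / 1.507 = 1.696 / 1.507 = 1.125 d.
L(t_c) = L₀ e^(−k_1 t_c) = 35.5 × 0.8806 = 31.26 mg/L, and at the critical point k_2 D_c = k_1 L, so D_c = (0.113/1.62) × 31.26 = 2.181 mg/L.
Minimum DO = C_s − D_c = 10.2 − 2.181 = 8.019 mg/L.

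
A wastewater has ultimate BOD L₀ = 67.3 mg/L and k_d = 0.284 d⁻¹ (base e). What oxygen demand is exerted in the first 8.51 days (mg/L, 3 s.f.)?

y_t = L₀(1 − e^(−k_d t)) = 67.3 × (1 − e^(−0.284×8.51))
= 67.3 × (1 − 0.08920) = 67.3 × 0.9108 = 61.30 mg/L.

y ≈ 61.3 mg/L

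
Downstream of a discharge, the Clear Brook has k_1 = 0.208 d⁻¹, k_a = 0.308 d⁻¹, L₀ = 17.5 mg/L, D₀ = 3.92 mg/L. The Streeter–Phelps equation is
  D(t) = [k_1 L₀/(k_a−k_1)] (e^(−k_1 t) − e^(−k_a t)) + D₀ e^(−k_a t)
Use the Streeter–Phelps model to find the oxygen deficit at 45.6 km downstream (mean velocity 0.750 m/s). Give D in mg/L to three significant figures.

D ≈ 5.29 mg/L

Travel time t = x/v = 45.6 km / (0.750 m/s) = 45600 m / 0.750 m/s = 60800 s = 0.7037 d.
k_1 L₀/(k_a−k_1) = 0.208×17.5/(0.308−0.208) = 3.640/0.1000 = 36.40 mg/L.
e^(−k_1 t) = e^(−0.208×0.7037) = 0.8638; e^(−k_a t) = e^(−0.308×0.7037) = 0.8051.
D = 36.40 × (0.8638 − 0.8051) + 3.92 × 0.8051 = 2.137 + 3.156 = 5.293 mg/L.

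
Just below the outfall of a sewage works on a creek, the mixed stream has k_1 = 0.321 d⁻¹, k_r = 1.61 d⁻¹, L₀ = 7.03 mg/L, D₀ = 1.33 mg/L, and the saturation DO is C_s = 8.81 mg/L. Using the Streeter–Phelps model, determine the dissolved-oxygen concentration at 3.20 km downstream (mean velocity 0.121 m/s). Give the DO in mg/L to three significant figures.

DO ≈ 7.48 mg/L

Travel time t = x/v = 3.20 km / (0.121 m/s) = 3200 m / 0.121 m/s = 26450 s = 0.3061 d.
k_1 L₀/(k_r−k_1) = 0.321×7.03/(1.61−0.321) = 2.257/1.289 = 1.751 mg/L.
e^(−k_1 t) = e^(−0.321×0.3061) = 0.9064; e^(−k_r t) = e^(−1.61×0.3061) = 0.6109.
D = 1.751 × (0.9064 − 0.6109) + 1.33 × 0.6109 = 0.5173 + 0.8125 = 1.330 mg/L.
DO = C_s − D = 8.81 − 1.330 = 7.480 mg/L.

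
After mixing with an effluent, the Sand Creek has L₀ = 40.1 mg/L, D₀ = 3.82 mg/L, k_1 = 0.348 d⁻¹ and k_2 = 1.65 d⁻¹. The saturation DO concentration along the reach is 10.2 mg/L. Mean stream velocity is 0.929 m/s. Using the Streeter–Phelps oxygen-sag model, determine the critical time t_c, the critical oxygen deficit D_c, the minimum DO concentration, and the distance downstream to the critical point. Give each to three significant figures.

At the critical point dD/dt = 0, so k_1 L₀ e^(−k_1 t) = k_2 D. Substituting D(t) from the Streeter–Phelps equation and solving for t gives
t_c = ln[(k_2/k_1)(1 − D₀(k_2−k_1)/(k_1 L₀))] / (k_2−k_1).
Here k_2−k_1 = 1.302 d⁻¹ and 1 − D₀(k_2−k_1)/(k_1 L₀) = 1 − 3.82×1.302/(0.348×40.1) = 0.6436, so
t_c = ln(4.741 × 0.6436) / 1.302 = 1.116 / 1.302 = 0.8569 d.
D_c = (k_1/k_2) L₀ e^(−k_1 t_c) = (0.348/1.65) × 40.1 × e^(−0.348×0.8569) = 0.2109 × 40.1 × 0.7422 = 6.277 mg/L.
Minimum DO = C_s − D_c = 10.2 − 6.277 = 3.923 mg/L.
x_c = v t_c = 0.929 m/s × 0.8569 d × 86400 s/d = 68780 m ≈ 68.8 km.

t_c ≈ 0.857 d; D_c ≈ 6.28 mg/L; min DO ≈ 3.92 mg/L; x_c ≈ 68.8 km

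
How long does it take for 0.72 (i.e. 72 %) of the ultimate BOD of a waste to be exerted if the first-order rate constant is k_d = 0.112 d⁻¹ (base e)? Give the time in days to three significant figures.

y/L₀ = 1 − e^(−k_d t) = 0.72 ⇒ e^(−k_d t) = 0.280
t = −ln(0.280) / 0.112 = 1.273 / 0.112 = 11.37 d.

t ≈ 11.4 d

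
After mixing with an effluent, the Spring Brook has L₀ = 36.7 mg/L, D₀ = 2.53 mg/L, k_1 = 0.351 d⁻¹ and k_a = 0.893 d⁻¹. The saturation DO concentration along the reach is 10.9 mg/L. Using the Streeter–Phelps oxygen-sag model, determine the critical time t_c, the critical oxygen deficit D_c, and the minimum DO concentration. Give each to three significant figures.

t_c ≈ 1.52 d; D_c ≈ 8.48 mg/L; min DO ≈ 2.42 mg/L

t_c = [1/(k_a−k_1)] ln[(k_a/k_1)(1 − D₀(k_a−k_1)/(k_1 L₀))]
= [1/(0.893−0.351)] ln[(0.893/0.351)(1 − 2.53×0.5420/(0.351×36.7))]
= (1/0.5420) ln[2.544 × 0.8935] = 1.845 × ln(2.273) = 1.845 × 0.8212 = 1.515 d.
L(t_c) = L₀ e^(−k_1 t_c) = 36.7 × 0.5875 = 21.56 mg/L, and at the critical point k_a D_c = k_1 L, so D_c = (0.351/0.893) × 21.56 = 8.475 mg/L.
Minimum DO = C_s − D_c = 10.9 − 8.475 = 2.425 mg/L.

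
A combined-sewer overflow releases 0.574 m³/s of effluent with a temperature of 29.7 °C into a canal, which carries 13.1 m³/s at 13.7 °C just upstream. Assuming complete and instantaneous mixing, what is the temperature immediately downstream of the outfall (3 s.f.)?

Flow-weighted mixing: C = (Q_r C_r + Q_w C_w)/(Q_r + Q_w)
= (13.1×13.7 + 0.574×29.7)/(13.1 + 0.574) = 196.5/13.67 = 14.37 °C.

14.4 °C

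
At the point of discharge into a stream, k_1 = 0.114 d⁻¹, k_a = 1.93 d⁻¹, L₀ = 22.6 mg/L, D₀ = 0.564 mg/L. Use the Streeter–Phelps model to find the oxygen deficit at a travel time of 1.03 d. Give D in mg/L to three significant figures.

D ≈ 1.14 mg/L

k_1 L₀/(k_a−k_1) = 0.114×22.6/(1.93−0.114) = 2.576/1.816 = 1.419 mg/L.
e^(−k_1 t) = e^(−0.114×1.030) = 0.8892; e^(−k_a t) = e^(−1.93×1.030) = 0.1370.
D = 1.419 × (0.8892 − 0.1370) + 0.564 × 0.1370 = 1.067 + 0.07726 = 1.144 mg/L.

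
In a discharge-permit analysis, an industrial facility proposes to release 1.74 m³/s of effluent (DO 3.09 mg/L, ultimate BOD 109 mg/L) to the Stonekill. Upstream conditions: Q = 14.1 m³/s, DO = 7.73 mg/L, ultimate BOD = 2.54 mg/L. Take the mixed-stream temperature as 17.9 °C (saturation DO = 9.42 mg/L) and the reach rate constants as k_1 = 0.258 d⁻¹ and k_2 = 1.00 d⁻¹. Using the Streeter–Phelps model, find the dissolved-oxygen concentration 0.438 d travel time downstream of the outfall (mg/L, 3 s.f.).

Mixed DO = (14.1×7.73 + 1.74×3.09)/(14.1+1.74) = 114.4/15.84 = 7.220 mg/L.
Mixed L₀ = (14.1×2.54 + 1.74×109)/(15.84) = 225.5/15.84 = 14.23 mg/L.
Initial deficit D₀ = C_s − DO₀ = 9.42 − 7.220 = 2.200 mg/L.
D(0.438) = [0.258×14.23/(1.00−0.258)](e^(−0.258×0.438) − e^(−1.00×0.438)) + 2.200 e^(−1.00×0.438)
= 4.949 × (0.8931 − 0.6453) + 2.200 × 0.6453 = 2.646 mg/L.
DO = 9.42 − 2.646 = 6.774 mg/L.

DO ≈ 6.77 mg/L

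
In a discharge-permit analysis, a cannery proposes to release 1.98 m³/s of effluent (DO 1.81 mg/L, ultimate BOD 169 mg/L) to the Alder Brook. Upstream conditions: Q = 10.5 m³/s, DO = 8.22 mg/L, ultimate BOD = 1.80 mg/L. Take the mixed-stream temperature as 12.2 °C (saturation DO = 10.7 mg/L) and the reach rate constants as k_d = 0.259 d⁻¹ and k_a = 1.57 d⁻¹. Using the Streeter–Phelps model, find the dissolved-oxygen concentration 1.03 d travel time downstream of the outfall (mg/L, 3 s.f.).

Mixed DO = (10.5×8.22 + 1.98×1.81)/(10.5+1.98) = 89.89/12.48 = 7.203 mg/L.
Mixed L₀ = (10.5×1.80 + 1.98×169)/(12.48) = 353.5/12.48 = 28.33 mg/L.
Initial deficit D₀ = C_s − DO₀ = 10.7 − 7.203 = 3.497 mg/L.
D(1.03) = [0.259×28.33/(1.57−0.259)](e^(−0.259×1.03) − e^(−1.57×1.03)) + 3.497 e^(−1.57×1.03)
= 5.596 × (0.7658 − 0.1985) + 3.497 × 0.1985 = 3.869 mg/L.
DO = 10.7 − 3.869 = 6.831 mg/L.

DO ≈ 6.83 mg/L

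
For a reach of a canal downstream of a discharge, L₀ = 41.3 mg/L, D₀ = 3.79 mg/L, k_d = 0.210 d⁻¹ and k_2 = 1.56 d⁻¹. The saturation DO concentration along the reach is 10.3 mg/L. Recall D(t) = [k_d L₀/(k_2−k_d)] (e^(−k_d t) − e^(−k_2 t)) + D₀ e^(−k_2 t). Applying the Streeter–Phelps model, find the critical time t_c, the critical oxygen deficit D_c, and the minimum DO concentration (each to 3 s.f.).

t_c ≈ 0.825 d; D_c ≈ 4.68 mg/L; min DO ≈ 5.62 mg/L

With k_2/k_d = 7.429 and 1 − D₀(k_2−k_d)/(k_d L₀) = 0.4101,
t_c = ln(7.429 × 0.4101) / (1.56 − 0.210) = ln(3.046) / 1.350 = 1.114/1.350 = 0.8251 d.
L(t_c) = L₀ e^(−k_d t_c) = 41.3 × 0.8409 = 34.73 mg/L, and at the critical point k_2 D_c = k_d L, so D_c = (0.210/1.56) × 34.73 = 4.675 mg/L.
Minimum DO = C_s − D_c = 10.3 − 4.675 = 5.625 mg/L.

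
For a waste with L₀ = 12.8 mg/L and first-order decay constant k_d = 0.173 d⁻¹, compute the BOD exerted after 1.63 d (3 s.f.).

y_t = L₀(1 − e^(−k_d t)) = 12.8 × (1 − e^(−0.173×1.63))
= 12.8 × (1 − 0.7543) = 12.8 × 0.2457 = 3.145 mg/L.

y ≈ 3.15 mg/L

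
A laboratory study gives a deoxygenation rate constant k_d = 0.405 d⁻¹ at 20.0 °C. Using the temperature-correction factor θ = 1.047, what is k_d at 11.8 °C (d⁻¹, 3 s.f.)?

k_d(T₂) = k_d(T₁) · θ^(T₂−T₁) = 0.405 × 1.047^(11.8−20.0)
= 0.405 × 1.047^-8.20 = 0.405 × 0.6862 = 0.2779 d⁻¹.

k_d ≈ 0.278 d⁻¹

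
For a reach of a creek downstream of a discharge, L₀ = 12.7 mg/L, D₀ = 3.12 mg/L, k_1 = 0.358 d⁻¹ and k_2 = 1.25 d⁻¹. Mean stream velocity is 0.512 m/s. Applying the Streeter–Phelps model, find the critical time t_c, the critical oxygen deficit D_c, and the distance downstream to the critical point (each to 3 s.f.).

With k_2/k_1 = 3.492 and 1 − D₀(k_2−k_1)/(k_1 L₀) = 0.3879,
t_c = ln(3.492 × 0.3879) / (1.25 − 0.358) = ln(1.354) / 0.8920 = 0.3033/0.8920 = 0.3400 d.
L(t_c) = L₀ e^(−k_1 t_c) = 12.7 × 0.8854 = 11.24 mg/L, and at the critical point k_2 D_c = k_1 L, so D_c = (0.358/1.25) × 11.24 = 3.220 mg/L.
x_c = v t_c = 0.512 m/s × 0.3400 d × 86400 s/d = 15040 m ≈ 15.0 km.

t_c ≈ 0.340 d; D_c ≈ 3.22 mg/L; x_c ≈ 15.0 km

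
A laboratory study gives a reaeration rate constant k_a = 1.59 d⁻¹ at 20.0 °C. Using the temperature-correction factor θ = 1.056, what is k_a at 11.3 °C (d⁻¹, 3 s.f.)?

k_a ≈ 0.990 d⁻¹

k_a(T₂) = k_a(T₁) · θ^(T₂−T₁) = 1.59 × 1.056^(11.3−20.0)
= 1.59 × 1.056^-8.70 = 1.59 × 0.6225 = 0.9897 d⁻¹.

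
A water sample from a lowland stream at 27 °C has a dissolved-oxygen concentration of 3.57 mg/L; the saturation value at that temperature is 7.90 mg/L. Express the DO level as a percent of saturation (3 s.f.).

% saturation = C/C_s × 100 = 3.57/7.90 × 100 = 45.2 %.

45.2 % saturation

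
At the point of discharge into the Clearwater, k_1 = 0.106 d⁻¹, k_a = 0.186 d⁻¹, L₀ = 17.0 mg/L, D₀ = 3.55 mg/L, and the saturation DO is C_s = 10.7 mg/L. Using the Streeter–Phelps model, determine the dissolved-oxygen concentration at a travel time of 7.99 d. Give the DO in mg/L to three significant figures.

k_1 L₀/(k_a−k_1) = 0.106×17.0/(0.186−0.106) = 1.802/0.08000 = 22.52 mg/L.
e^(−k_1 t) = e^(−0.106×7.990) = 0.4287; e^(−k_a t) = e^(−0.186×7.990) = 0.2262.
D = 22.52 × (0.4287 − 0.2262) + 3.55 × 0.2262 = 4.561 + 0.8032 = 5.364 mg/L.
DO = C_s − D = 10.7 − 5.364 = 5.336 mg/L.

DO ≈ 5.34 mg/L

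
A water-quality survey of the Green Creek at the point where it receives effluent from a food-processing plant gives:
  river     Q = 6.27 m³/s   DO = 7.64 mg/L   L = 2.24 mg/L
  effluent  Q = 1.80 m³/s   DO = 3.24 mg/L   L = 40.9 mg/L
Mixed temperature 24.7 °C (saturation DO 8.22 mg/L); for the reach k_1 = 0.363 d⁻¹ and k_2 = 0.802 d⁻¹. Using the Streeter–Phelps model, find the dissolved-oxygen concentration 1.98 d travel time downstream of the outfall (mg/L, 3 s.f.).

DO ≈ 5.36 mg/L

Mixed DO = (6.27×7.64 + 1.80×3.24)/(6.27+1.80) = 53.73/8.070 = 6.659 mg/L.
Mixed L₀ = (6.27×2.24 + 1.80×40.9)/(8.070) = 87.66/8.070 = 10.86 mg/L.
Initial deficit D₀ = C_s − DO₀ = 8.22 − 6.659 = 1.561 mg/L.
D(1.98) = [0.363×10.86/(0.802−0.363)](e^(−0.363×1.98) − e^(−0.802×1.98)) + 1.561 e^(−0.802×1.98)
= 8.982 × (0.4874 − 0.2043) + 1.561 × 0.2043 = 2.861 mg/L.
DO = 8.22 − 2.861 = 5.359 mg/L.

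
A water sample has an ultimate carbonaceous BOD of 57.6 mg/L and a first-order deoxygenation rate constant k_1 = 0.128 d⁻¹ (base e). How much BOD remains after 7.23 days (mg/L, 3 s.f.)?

L_t = L₀ e^(−k_1 t) = 57.6 × e^(−0.128×7.23) = 57.6 × 0.3964 = 22.83 mg/L.

L ≈ 22.8 mg/L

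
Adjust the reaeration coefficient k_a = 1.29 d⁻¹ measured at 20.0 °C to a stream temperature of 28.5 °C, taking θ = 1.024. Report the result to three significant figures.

k_a(T₂) = k_a(T₁) · θ^(T₂−T₁) = 1.29 × 1.024^(28.5−20.0)
= 1.29 × 1.024^8.50 = 1.29 × 1.223 = 1.578 d⁻¹.

k_a ≈ 1.58 d⁻¹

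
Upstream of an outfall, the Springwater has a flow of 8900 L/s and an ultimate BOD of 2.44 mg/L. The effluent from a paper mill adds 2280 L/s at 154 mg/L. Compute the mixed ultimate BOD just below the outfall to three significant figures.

Flow-weighted mixing: C = (Q_r C_r + Q_w C_w)/(Q_r + Q_w)
= (8900×2.44 + 2280×154)/(8900 + 2280) = 372800/11180 = 33.35 mg/L.

33.3 mg/L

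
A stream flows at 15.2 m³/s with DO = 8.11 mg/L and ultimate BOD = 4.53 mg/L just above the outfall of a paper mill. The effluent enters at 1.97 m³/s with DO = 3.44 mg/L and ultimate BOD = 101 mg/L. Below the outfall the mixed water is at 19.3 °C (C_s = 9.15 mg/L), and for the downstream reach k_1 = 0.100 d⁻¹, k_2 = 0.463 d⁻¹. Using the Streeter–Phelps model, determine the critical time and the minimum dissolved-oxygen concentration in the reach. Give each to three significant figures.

t_c ≈ 2.96 d; minimum DO ≈ 6.65 mg/L

Mixed DO = (15.2×8.11 + 1.97×3.44)/(15.2+1.97) = 130.0/17.17 = 7.574 mg/L.
Mixed L₀ = (15.2×4.53 + 1.97×101)/(17.17) = 267.8/17.17 = 15.60 mg/L.
Initial deficit D₀ = C_s − DO₀ = 9.15 − 7.574 = 1.576 mg/L.
t_c = (1/0.3630) ln[(0.463/0.100)(1 − 1.576×0.3630/(0.100×15.60))] = 2.755 × ln(2.932) = 2.963 d.
D_c = (0.100/0.463) × 15.60 × e^(−0.100×2.963) = 0.2160 × 15.60 × 0.7435 = 2.505 mg/L.
Minimum DO = 9.15 − 2.505 = 6.645 mg/L.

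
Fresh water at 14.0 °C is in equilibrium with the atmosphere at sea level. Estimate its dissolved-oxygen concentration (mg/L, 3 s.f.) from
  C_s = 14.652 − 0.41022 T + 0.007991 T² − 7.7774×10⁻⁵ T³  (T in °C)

C_s = 14.652 − 0.41022×14.0 + 0.007991×14.0² − 7.7774×10⁻⁵×14.0³ = 10.26 mg/L.

C_s ≈ 10.3 mg/L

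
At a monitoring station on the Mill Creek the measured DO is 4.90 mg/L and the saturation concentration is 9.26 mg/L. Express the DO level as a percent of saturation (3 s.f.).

52.9 % saturation

% saturation = C/C_s × 100 = 4.90/9.26 × 100 = 52.9 %.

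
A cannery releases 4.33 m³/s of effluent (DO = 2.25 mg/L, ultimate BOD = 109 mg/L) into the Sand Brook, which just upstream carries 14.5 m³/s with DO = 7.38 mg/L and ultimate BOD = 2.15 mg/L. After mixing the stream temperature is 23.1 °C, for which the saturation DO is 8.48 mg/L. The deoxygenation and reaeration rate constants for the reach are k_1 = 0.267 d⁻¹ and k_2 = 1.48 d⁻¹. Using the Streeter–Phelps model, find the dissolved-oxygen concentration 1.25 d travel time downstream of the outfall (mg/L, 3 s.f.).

DO ≈ 4.83 mg/L

Mixed DO = (14.5×7.38 + 4.33×2.25)/(14.5+4.33) = 116.8/18.83 = 6.200 mg/L.
Mixed L₀ = (14.5×2.15 + 4.33×109)/(18.83) = 503.1/18.83 = 26.72 mg/L.
Initial deficit D₀ = C_s − DO₀ = 8.48 − 6.200 = 2.280 mg/L.
D(1.25) = [0.267×26.72/(1.48−0.267)](e^(−0.267×1.25) − e^(−1.48×1.25)) + 2.280 e^(−1.48×1.25)
= 5.882 × (0.7162 − 0.1572) + 2.280 × 0.1572 = 3.646 mg/L.
DO = 8.48 − 3.646 = 4.834 mg/L.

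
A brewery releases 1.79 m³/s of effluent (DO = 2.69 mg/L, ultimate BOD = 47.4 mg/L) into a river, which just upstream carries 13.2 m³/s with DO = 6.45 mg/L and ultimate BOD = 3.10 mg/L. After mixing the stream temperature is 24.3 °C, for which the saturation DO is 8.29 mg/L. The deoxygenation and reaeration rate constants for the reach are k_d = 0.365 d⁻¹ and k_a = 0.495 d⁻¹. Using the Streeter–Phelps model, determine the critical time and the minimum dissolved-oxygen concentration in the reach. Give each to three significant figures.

Mixed DO = (13.2×6.45 + 1.79×2.69)/(13.2+1.79) = 89.96/14.99 = 6.001 mg/L.
Mixed L₀ = (13.2×3.10 + 1.79×47.4)/(14.99) = 125.8/14.99 = 8.390 mg/L.
Initial deficit D₀ = C_s − DO₀ = 8.29 − 6.001 = 2.289 mg/L.
t_c = (1/0.1300) ln[(0.495/0.365)(1 − 2.289×0.1300/(0.365×8.390))] = 7.692 × ln(1.224) = 1.557 d.
D_c = (0.365/0.495) × 8.390 × e^(−0.365×1.557) = 0.7374 × 8.390 × 0.5664 = 3.504 mg/L.
Minimum DO = 8.29 − 3.504 = 4.786 mg/L.

t_c ≈ 1.56 d; minimum DO ≈ 4.79 mg/L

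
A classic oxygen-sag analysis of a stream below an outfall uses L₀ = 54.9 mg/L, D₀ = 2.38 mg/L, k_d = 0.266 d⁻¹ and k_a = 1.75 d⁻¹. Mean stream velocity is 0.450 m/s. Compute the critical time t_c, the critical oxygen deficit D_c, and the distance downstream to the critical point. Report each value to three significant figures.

At the critical point dD/dt = 0, so k_d L₀ e^(−k_d t) = k_a D. Substituting D(t) from the Streeter–Phelps equation and solving for t gives
t_c = ln[(k_a/k_d)(1 − D₀(k_a−k_d)/(k_d L₀))] / (k_a−k_d).
Here k_a−k_d = 1.484 d⁻¹ and 1 − D₀(k_a−k_d)/(k_d L₀) = 1 − 2.38×1.484/(0.266×54.9) = 0.7581, so
t_c = ln(6.579 × 0.7581) / 1.484 = 1.607 / 1.484 = 1.083 d.
D_c = (k_d/k_a) L₀ e^(−k_d t_c) = (0.266/1.75) × 54.9 × e^(−0.266×1.083) = 0.1520 × 54.9 × 0.7497 = 6.256 mg/L.
x_c = v t_c = 0.450 m/s × 1.083 d × 86400 s/d = 42100 m ≈ 42.1 km.

t_c ≈ 1.08 d; D_c ≈ 6.26 mg/L; x_c ≈ 42.1 km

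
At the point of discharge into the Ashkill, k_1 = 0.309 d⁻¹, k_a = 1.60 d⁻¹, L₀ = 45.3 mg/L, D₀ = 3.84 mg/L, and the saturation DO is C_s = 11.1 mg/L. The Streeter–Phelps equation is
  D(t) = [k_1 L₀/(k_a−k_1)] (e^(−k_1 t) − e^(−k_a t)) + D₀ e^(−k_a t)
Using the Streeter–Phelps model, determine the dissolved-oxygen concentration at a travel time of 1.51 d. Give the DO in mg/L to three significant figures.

k_1 L₀/(k_a−k_1) = 0.309×45.3/(1.60−0.309) = 14.00/1.291 = 10.84 mg/L.
e^(−k_1 t) = e^(−0.309×1.510) = 0.6271; e^(−k_a t) = e^(−1.60×1.510) = 0.08928.
D = 10.84 × (0.6271 − 0.08928) + 3.84 × 0.08928 = 5.832 + 0.3428 = 6.175 mg/L.
DO = C_s − D = 11.1 − 6.175 = 4.925 mg/L.

DO ≈ 4.93 mg/L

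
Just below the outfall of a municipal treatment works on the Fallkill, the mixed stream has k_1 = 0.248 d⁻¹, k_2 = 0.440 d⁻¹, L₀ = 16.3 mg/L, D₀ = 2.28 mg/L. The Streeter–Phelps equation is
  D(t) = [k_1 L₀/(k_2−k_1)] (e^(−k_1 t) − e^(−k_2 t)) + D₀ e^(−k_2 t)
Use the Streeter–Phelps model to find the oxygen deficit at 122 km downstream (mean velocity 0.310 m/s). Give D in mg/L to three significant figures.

Travel time t = x/v = 122 km / (0.310 m/s) = 122000 m / 0.310 m/s = 393500 s = 4.555 d.
k_1 L₀/(k_2−k_1) = 0.248×16.3/(0.440−0.248) = 4.042/0.1920 = 21.05 mg/L.
e^(−k_1 t) = e^(−0.248×4.555) = 0.3232; e^(−k_2 t) = e^(−0.440×4.555) = 0.1348.
D = 21.05 × (0.3232 − 0.1348) + 2.28 × 0.1348 = 3.966 + 0.3073 = 4.274 mg/L.

D ≈ 4.27 mg/L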